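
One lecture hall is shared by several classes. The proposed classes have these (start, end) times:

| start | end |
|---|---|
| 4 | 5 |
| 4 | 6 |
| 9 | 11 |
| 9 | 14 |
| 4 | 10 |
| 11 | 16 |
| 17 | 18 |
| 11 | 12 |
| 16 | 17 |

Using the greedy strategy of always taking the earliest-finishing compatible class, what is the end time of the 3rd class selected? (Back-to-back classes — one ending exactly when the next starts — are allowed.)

12

Sort by end time and greedily take each interval whose start is ≥ the last chosen end.
By end time: (4,5), (4,6), (4,10), (9,11), (11,12), (9,14), (11,16), (16,17), (17,18).
Pick (4,5); next start ≥ 5 → (9,11); next start ≥ 11 → (11,12); next start ≥ 12 → (16,17); next start ≥ 17 → (17,18).
Selected: (4,5) (9,11) (11,12) (16,17) (17,18)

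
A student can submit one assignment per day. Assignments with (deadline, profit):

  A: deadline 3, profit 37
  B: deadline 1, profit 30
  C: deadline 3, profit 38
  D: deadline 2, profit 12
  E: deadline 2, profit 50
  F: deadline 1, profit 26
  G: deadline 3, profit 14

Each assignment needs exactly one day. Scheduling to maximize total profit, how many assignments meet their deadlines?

Sort by profit descending; place each in the latest free slot ≤ its deadline.
Profit order: E=50 C=38 A=37 B=30 F=26 G=14 D=12
Assign: E→slot 2, C→slot 3, A→slot 1, B skipped, F skipped, G skipped, D skipped.
Slots: [1:A] [2:E] [3:C]
3 of 7 scheduled.

3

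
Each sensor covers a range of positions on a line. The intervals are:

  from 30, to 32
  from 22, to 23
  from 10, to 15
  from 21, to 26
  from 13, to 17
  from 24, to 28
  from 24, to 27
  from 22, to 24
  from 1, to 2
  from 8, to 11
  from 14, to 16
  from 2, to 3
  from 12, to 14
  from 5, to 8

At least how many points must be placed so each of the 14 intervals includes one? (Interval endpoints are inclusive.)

Sort by right endpoint; whenever an interval is uncovered, place a point at its right end.
Sorted: [1,2] [2,3] [5,8] [8,11] [12,14] [10,15] [14,16] [13,17] [22,23] [22,24] [21,26] [24,27] [24,28] [30,32]
{[1,2],[2,3]} hit by 2; {[5,8],[8,11]} hit by 8; {[12,14],[10,15],[14,16],[13,17]} hit by 14; {[22,23],[22,24],[21,26]} hit by 23; {[24,27],[24,28]} hit by 27; {[30,32]} hit by 32.
Points: 2, 8, 14, 23, 27, 32 (6 total).

6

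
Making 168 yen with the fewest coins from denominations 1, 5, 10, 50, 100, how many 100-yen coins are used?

Greedy: take as many of the largest coin as possible, then repeat with the remainder.
168 = 1×100 + 1×50 + 1×10 + 1×5 + 3×1
Count of 100: 1

1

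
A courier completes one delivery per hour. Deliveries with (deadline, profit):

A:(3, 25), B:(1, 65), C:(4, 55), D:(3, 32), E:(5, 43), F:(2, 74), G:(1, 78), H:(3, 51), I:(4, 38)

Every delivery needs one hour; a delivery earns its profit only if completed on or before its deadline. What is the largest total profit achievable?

By profit: G(d1,78), F(d2,74), B(d1,65), C(d4,55), H(d3,51), E(d5,43), I(d4,38), D(d3,32), A(d3,25)
G→slot 1; F→slot 2; B skipped; C→slot 4; H→slot 3; E→slot 5; I skipped; D skipped; A skipped.
Profit = 78 + 74 + 51 + 55 + 43 = 301

301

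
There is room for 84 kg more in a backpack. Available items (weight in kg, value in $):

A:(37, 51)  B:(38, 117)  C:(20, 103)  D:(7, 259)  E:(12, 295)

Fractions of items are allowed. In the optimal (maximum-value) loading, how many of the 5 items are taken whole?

Ratios (sorted): D 37.00, E 24.58, C 5.15, B 3.08, A 1.38
take D (7 @ 259); take E (12 @ 295); take C (20 @ 103); take B (38 @ 117); take 7/37 of A → 9.65. Capacity used 84/84.
4 item(s) taken whole; one partial (take 7/37 of A).

4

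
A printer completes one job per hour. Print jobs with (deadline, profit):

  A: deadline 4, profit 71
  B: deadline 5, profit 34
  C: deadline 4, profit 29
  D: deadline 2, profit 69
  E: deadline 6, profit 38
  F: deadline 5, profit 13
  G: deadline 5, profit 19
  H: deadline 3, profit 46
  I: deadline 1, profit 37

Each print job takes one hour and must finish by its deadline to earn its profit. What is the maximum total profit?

By profit: A(d4,71), D(d2,69), H(d3,46), E(d6,38), I(d1,37), B(d5,34), C(d4,29), G(d5,19), F(d5,13)
A→slot 4; D→slot 2; H→slot 3; E→slot 6; I→slot 1; B→slot 5; C skipped; G skipped; F skipped.
Profit = 37 + 69 + 46 + 71 + 34 + 38 = 295

295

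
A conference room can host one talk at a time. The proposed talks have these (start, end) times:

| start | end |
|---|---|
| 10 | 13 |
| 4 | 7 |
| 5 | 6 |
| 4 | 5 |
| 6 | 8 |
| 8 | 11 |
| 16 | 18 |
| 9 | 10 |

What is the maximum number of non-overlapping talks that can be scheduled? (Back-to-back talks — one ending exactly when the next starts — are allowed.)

Greedy by earliest finish: after sorting by end time, pick each interval compatible with the last pick.
By end time: (4,5), (5,6), (4,7), (6,8), (9,10), (8,11), (10,13), (16,18).
Pick (4,5); next start ≥ 5 → (5,6); next start ≥ 6 → (6,8); next start ≥ 8 → (9,10); next start ≥ 10 → (10,13); next start ≥ 13 → (16,18).
Selected 6 talks.

6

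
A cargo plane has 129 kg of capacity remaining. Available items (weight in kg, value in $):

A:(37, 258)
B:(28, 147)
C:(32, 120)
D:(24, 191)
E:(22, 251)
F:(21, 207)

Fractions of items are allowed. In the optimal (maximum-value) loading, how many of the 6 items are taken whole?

4

Greedy by value/weight ratio, highest first.
Order: E (251/22=11.41) > F (207/21=9.86) > D (191/24=7.96) > A (258/37=6.97) > B (147/28=5.25) > C (120/32=3.75)
Fill: take E (22 @ 251) → take F (21 @ 207) → take D (24 @ 191) → take A (37 @ 258) → take 25/28 of B → 131.25; 129/129 used.
4 item(s) taken whole; one partial (take 25/28 of B).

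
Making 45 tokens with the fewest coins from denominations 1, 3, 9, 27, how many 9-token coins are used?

2

Greedy: take as many of the largest coin as possible, then repeat with the remainder.
45 − 1×27→18 − 2×9→0
Count of 9: 2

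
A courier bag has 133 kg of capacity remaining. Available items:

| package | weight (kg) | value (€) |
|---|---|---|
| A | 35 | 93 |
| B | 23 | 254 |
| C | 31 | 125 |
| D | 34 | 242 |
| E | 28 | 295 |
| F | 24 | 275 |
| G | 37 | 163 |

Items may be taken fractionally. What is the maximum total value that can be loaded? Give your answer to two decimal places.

1171.73

Order: F (275/24=11.46) > B (254/23=11.04) > E (295/28=10.54) > D (242/34=7.12) > G (163/37=4.41) > C (125/31=4.03) > A (93/35=2.66)
Fill: take F (24 @ 275) → take B (23 @ 254) → take E (28 @ 295) → take D (34 @ 242) → take 24/37 of G → 105.73; 133/133 used.
Total value = 1171.73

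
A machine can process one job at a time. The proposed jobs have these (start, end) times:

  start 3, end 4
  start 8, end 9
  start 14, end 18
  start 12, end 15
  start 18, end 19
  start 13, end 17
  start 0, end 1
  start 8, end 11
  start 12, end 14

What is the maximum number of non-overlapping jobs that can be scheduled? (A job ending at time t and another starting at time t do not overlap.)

6

Greedy by earliest finish: after sorting by end time, pick each interval compatible with the last pick.
Sorted by end: (0,1)  (3,4)  (8,9)  (8,11)  (12,14)  (12,15)  (13,17)  (14,18)  (18,19)
take (0,1); take (3,4); take (8,9); take (12,14); skip (13,17); take (14,18); take (18,19).
Selected 6 jobs.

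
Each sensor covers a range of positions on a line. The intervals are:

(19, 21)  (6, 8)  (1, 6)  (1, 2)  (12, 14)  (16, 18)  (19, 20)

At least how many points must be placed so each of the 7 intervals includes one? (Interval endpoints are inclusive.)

Process intervals by earliest right end; each time one isn't hit yet, stab at its right endpoint.
Sorted: [1,2] [1,6] [6,8] [12,14] [16,18] [19,20] [19,21]
{[1,2],[1,6]} hit by 2; {[6,8]} hit by 8; {[12,14]} hit by 14; {[16,18]} hit by 18; {[19,20],[19,21]} hit by 20.
Points: 2, 8, 14, 18, 20 (5 total).

5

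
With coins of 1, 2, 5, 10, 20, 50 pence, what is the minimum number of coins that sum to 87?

5

Use the largest denomination that fits, subtract, and repeat.
87 − 1×50→37 − 1×20→17 − 1×10→7 − 1×5→2 − 1×2→0
Total coins = 1 + 1 + 1 + 1 + 1 = 5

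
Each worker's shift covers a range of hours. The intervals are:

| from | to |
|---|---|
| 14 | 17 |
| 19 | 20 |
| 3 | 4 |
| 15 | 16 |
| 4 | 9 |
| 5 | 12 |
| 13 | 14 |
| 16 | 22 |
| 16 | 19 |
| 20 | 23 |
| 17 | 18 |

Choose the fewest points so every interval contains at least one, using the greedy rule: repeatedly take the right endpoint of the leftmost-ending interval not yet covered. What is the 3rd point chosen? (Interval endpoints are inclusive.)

Sorted: [3,4] [4,9] [5,12] [13,14] [15,16] [14,17] [17,18] [16,19] [19,20] [16,22] [20,23]
{[3,4],[4,9]} hit by 4; {[5,12]} hit by 12; {[13,14]} hit by 14; {[15,16],[14,17]} hit by 16; {[17,18],[16,19]} hit by 18; {[19,20],[16,22],[20,23]} hit by 20.
Points: 4, 12, 14, 16, 18, 20 (6 total).

14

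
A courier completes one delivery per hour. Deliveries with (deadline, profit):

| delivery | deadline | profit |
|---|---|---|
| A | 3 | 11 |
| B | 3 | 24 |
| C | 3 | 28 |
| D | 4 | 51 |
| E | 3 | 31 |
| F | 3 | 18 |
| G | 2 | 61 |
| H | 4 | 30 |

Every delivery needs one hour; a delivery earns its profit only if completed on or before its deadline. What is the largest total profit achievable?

By profit: G(d2,61), D(d4,51), E(d3,31), H(d4,30), C(d3,28), B(d3,24), F(d3,18), A(d3,11)
G→slot 2; D→slot 4; E→slot 3; H→slot 1; C skipped; B skipped; F skipped; A skipped.
Profit = 30 + 61 + 31 + 51 = 173

173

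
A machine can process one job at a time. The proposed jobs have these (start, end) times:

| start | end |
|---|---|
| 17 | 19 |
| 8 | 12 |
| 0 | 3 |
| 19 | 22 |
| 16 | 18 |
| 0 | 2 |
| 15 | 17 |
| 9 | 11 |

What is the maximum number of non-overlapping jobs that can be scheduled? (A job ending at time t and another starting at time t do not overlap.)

5

Greedy by earliest finish: after sorting by end time, pick each interval compatible with the last pick.
Sorted by end: (0,2)  (0,3)  (9,11)  (8,12)  (15,17)  (16,18)  (17,19)  (19,22)
take (0,2); skip (0,3); take (9,11); skip (8,12); take (15,17); take (17,19); take (19,22).
Selected 5 jobs.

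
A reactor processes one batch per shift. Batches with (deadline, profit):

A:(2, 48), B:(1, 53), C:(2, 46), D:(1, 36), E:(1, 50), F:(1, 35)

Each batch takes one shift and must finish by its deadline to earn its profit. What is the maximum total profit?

By profit: B(d1,53), E(d1,50), A(d2,48), C(d2,46), D(d1,36), F(d1,35)
B→slot 1; E skipped; A→slot 2; C skipped; D skipped; F skipped.
Profit = 53 + 48 = 101

101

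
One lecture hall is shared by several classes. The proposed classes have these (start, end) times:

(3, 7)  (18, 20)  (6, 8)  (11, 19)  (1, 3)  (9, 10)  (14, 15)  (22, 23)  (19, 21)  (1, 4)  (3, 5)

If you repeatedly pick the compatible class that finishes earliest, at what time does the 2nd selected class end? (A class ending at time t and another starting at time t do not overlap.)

Sorted by end: (1,3)  (1,4)  (3,5)  (3,7)  (6,8)  (9,10)  (14,15)  (11,19)  (18,20)  (19,21)  (22,23)
take (1,3); take (3,5); take (6,8); take (9,10); take (14,15); take (18,20); take (22,23).
Selected: (1,3) (3,5) (6,8) (9,10) (14,15) (18,20) (22,23)

5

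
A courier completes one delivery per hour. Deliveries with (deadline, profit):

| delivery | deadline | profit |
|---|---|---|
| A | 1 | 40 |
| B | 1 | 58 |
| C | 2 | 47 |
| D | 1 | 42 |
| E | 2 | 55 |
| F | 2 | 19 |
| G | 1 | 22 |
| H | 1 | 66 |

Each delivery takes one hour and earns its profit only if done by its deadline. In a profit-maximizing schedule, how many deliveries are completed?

2

Profit order: H=66 B=58 E=55 C=47 D=42 A=40 G=22 F=19
Assign: H→slot 1, B skipped, E→slot 2, C skipped, D skipped, A skipped, G skipped, F skipped.
Slots: [1:H] [2:E]
2 of 8 scheduled.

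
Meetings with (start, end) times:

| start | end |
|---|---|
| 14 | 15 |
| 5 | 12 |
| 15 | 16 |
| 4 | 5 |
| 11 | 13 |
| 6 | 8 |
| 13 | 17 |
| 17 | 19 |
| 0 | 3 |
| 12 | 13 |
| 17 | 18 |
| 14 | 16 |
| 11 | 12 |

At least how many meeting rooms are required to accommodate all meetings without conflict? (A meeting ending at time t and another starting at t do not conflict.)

3

starts: [0, 4, 5, 6, 11, 11, 12, 13, 14, 14, 15, 17, 17]
ends:   [3, 5, 8, 12, 12, 13, 13, 15, 16, 16, 17, 18, 19]
s0→1 e3→0 s4→1 e5→0 s5→1 s6→2 e8→1 s11→2 s11→3  — peak 3.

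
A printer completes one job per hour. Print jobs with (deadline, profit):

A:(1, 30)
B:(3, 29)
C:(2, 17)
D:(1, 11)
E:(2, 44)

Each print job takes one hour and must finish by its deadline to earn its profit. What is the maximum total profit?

103

Take jobs in profit order; each goes to the latest open slot no later than its deadline.
By profit: E(d2,44), A(d1,30), B(d3,29), C(d2,17), D(d1,11)
E→slot 2; A→slot 1; B→slot 3; C skipped; D skipped.
Profit = 30 + 44 + 29 = 103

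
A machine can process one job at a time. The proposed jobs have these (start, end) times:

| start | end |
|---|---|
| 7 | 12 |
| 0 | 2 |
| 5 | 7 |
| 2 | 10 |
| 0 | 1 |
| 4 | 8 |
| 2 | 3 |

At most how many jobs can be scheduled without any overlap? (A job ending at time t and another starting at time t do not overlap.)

Sort by end time and greedily take each interval whose start is ≥ the last chosen end.
By end time: (0,1), (0,2), (2,3), (5,7), (4,8), (2,10), (7,12).
Pick (0,1); next start ≥ 1 → (2,3); next start ≥ 3 → (5,7); next start ≥ 7 → (7,12).
Selected 4 jobs.

4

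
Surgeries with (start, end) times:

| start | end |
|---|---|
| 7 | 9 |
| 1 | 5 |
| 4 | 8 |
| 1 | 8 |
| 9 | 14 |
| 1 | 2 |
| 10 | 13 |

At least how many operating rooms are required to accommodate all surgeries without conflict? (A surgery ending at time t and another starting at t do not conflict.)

starts: [1, 1, 1, 4, 7, 9, 10]
ends:   [2, 5, 8, 8, 9, 13, 14]
s1→1 s1→2 s1→3  — peak 3.

3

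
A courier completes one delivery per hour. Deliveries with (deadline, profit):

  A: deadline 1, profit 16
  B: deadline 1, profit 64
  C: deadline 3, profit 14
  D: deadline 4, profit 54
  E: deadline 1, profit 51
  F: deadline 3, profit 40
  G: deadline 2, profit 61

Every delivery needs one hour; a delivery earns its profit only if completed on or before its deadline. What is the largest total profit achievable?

Profit order: B=64 G=61 D=54 E=51 F=40 A=16 C=14
Assign: B→slot 1, G→slot 2, D→slot 4, E skipped, F→slot 3, A skipped, C skipped.
Slots: [1:B] [2:G] [3:F] [4:D]
Profit = 64 + 61 + 40 + 54 = 219

219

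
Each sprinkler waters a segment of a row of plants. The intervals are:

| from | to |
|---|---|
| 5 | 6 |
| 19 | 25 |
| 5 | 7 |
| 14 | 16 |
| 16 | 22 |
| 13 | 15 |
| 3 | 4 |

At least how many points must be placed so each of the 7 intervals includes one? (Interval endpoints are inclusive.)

Sort by right endpoint; whenever an interval is uncovered, place a point at its right end.
Sorted: [3,4] [5,6] [5,7] [13,15] [14,16] [16,22] [19,25]
{[3,4]} hit by 4; {[5,6],[5,7]} hit by 6; {[13,15],[14,16]} hit by 15; {[16,22],[19,25]} hit by 22.
Points: 4, 6, 15, 22 (4 total).

4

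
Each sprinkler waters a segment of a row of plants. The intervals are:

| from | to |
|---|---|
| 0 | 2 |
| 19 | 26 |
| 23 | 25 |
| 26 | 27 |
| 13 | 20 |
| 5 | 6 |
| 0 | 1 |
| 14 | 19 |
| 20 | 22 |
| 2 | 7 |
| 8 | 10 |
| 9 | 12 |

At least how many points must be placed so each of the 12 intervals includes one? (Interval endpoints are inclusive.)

7

By right end: [0,1]  [0,2]  [5,6]  [2,7]  [8,10]  [9,12]  [14,19]  [13,20]  [20,22]  [23,25]  [19,26]  [26,27]
[0,1] uncovered → point at 1; [5,6] uncovered → point at 6; [8,10] uncovered → point at 10; [14,19] uncovered → point at 19; [20,22] uncovered → point at 22; [23,25] uncovered → point at 25; [26,27] uncovered → point at 27.
Points: 1, 6, 10, 19, 22, 25, 27 (7 total).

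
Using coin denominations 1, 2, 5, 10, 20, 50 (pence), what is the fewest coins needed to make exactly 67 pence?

Use the largest denomination that fits, subtract, and repeat.
67 − 1×50→17 − 1×10→7 − 1×5→2 − 1×2→0
Total coins = 1 + 1 + 1 + 1 = 4

4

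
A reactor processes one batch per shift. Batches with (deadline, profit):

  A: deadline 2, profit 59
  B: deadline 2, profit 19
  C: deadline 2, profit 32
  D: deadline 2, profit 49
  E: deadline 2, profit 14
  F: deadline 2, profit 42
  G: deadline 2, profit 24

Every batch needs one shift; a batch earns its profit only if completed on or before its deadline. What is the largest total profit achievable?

Take jobs in profit order; each goes to the latest open slot no later than its deadline.
By profit: A(d2,59), D(d2,49), F(d2,42), C(d2,32), G(d2,24), B(d2,19), E(d2,14)
A→slot 2; D→slot 1; F skipped; C skipped; G skipped; B skipped; E skipped.
Profit = 49 + 59 = 108

108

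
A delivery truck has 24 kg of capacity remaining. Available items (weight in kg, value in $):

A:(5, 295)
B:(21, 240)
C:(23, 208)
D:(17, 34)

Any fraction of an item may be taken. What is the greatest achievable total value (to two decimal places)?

512.14

Order: A (295/5=59.00) > B (240/21=11.43) > C (208/23=9.04) > D (34/17=2.00)
Fill: take A (5 @ 295) → take 19/21 of B → 217.14; 24/24 used.
Total value = 512.14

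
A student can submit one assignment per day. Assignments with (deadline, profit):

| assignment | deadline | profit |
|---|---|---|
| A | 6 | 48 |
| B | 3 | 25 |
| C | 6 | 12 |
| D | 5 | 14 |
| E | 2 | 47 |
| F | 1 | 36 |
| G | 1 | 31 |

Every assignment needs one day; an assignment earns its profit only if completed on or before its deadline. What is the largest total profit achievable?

Profit order: A=48 E=47 F=36 G=31 B=25 D=14 C=12
Assign: A→slot 6, E→slot 2, F→slot 1, G skipped, B→slot 3, D→slot 5, C→slot 4.
Slots: [1:F] [2:E] [3:B] [4:C] [5:D] [6:A]
Profit = 36 + 47 + 25 + 12 + 14 + 48 = 182

182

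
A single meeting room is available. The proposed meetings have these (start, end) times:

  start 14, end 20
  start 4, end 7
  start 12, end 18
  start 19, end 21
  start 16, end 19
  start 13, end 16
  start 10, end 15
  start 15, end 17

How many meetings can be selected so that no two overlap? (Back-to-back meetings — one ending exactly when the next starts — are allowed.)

4

Greedy by earliest finish: after sorting by end time, pick each interval compatible with the last pick.
Sorted by end: (4,7)  (10,15)  (13,16)  (15,17)  (12,18)  (16,19)  (14,20)  (19,21)
take (4,7); take (10,15); skip (13,16); take (15,17); skip (14,20); take (19,21).
Selected 4 meetings.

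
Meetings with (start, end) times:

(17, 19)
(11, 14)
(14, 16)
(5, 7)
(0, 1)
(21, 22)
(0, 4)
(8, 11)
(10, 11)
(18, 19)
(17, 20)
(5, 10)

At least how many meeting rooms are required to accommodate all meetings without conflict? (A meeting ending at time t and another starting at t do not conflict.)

3

starts: [0, 0, 5, 5, 8, 10, 11, 14, 17, 17, 18, 21]
ends:   [1, 4, 7, 10, 11, 11, 14, 16, 19, 19, 20, 22]
s0→1 s0→2 e1→1 e4→0 s5→1 s5→2 e7→1 s8→2 e10→1 s10→2 e11→1 e11→0 s11→1 e14→0 s14→1 e16→0 s17→1 s17→2 s18→3  — peak 3.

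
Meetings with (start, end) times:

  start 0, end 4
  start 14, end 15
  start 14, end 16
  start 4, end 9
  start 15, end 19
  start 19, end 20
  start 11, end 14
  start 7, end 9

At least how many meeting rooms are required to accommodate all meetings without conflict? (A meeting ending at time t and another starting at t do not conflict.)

starts: [0, 4, 7, 11, 14, 14, 15, 19]
ends:   [4, 9, 9, 14, 15, 16, 19, 20]
s0→1 e4→0 s4→1 s7→2  — peak 2.

2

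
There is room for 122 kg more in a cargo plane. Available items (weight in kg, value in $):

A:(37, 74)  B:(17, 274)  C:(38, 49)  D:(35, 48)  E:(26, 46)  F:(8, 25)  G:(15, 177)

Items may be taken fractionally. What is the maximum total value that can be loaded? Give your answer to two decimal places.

Ratios (sorted): B 16.12, G 11.80, F 3.12, A 2.00, E 1.77, D 1.37, C 1.29
take B (17 @ 274); take G (15 @ 177); take F (8 @ 25); take A (37 @ 74); take E (26 @ 46); take 19/35 of D → 26.06. Capacity used 122/122.
Total value = 622.06

622.06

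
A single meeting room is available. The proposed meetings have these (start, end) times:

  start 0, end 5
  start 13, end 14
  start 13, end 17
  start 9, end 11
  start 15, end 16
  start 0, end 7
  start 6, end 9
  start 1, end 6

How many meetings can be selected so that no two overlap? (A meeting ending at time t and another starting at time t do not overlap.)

Sort by end time and greedily take each interval whose start is ≥ the last chosen end.
By end time: (0,5), (1,6), (0,7), (6,9), (9,11), (13,14), (15,16), (13,17).
Pick (0,5); next start ≥ 5 → (6,9); next start ≥ 9 → (9,11); next start ≥ 11 → (13,14); next start ≥ 14 → (15,16).
Selected 5 meetings.

5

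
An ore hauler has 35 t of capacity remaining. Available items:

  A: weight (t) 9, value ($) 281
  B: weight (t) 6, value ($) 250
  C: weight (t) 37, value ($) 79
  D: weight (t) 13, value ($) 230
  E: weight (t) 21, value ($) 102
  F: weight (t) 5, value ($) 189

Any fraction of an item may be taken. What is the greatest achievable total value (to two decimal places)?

Ratios (sorted): B 41.67, F 37.80, A 31.22, D 17.69, E 4.86, C 2.14
take B (6 @ 250); take F (5 @ 189); take A (9 @ 281); take D (13 @ 230); take 2/21 of E → 9.71. Capacity used 35/35.
Total value = 959.71

959.71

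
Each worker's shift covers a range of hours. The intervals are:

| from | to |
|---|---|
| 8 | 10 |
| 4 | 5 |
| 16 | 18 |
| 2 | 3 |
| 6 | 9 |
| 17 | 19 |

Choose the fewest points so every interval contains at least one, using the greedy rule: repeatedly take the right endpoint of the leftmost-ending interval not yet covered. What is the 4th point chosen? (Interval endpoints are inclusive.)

Process intervals by earliest right end; each time one isn't hit yet, stab at its right endpoint.
Sorted: [2,3] [4,5] [6,9] [8,10] [16,18] [17,19]
{[2,3]} hit by 3; {[4,5]} hit by 5; {[6,9],[8,10]} hit by 9; {[16,18],[17,19]} hit by 18.
Points: 3, 5, 9, 18 (4 total).

18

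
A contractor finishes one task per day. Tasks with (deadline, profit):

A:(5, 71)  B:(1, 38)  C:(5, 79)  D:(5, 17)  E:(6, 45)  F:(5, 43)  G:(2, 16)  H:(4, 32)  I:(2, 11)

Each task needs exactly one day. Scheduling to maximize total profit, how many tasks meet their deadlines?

Profit order: C=79 A=71 E=45 F=43 B=38 H=32 D=17 G=16 I=11
Assign: C→slot 5, A→slot 4, E→slot 6, F→slot 3, B→slot 1, H→slot 2, D skipped, G skipped, I skipped.
Slots: [1:B] [2:H] [3:F] [4:A] [5:C] [6:E]
6 of 9 scheduled.

6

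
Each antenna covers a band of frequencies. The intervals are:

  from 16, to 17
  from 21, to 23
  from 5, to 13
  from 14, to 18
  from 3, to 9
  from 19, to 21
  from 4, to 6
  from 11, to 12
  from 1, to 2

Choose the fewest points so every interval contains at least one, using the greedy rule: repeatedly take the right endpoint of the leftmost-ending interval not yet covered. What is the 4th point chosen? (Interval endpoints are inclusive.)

Process intervals by earliest right end; each time one isn't hit yet, stab at its right endpoint.
Sorted: [1,2] [4,6] [3,9] [11,12] [5,13] [16,17] [14,18] [19,21] [21,23]
{[1,2]} hit by 2; {[4,6],[3,9]} hit by 6; {[11,12],[5,13]} hit by 12; {[16,17],[14,18]} hit by 17; {[19,21],[21,23]} hit by 21.
Points: 2, 6, 12, 17, 21 (5 total).

17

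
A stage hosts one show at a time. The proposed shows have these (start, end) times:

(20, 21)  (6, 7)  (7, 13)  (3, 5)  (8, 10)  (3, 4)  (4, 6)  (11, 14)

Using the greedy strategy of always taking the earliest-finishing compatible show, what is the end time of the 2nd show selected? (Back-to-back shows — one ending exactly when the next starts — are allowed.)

By end time: (3,4), (3,5), (4,6), (6,7), (8,10), (7,13), (11,14), (20,21).
Pick (3,4); next start ≥ 4 → (4,6); next start ≥ 6 → (6,7); next start ≥ 7 → (8,10); next start ≥ 10 → (11,14); next start ≥ 14 → (20,21).
Selected: (3,4) (4,6) (6,7) (8,10) (11,14) (20,21)

6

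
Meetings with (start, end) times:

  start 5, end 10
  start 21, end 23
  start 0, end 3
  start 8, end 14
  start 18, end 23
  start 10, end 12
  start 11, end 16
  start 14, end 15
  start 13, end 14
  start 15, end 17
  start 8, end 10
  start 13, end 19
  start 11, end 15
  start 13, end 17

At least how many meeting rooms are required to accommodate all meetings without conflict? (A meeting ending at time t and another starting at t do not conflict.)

The answer is the maximum number of intervals overlapping at any instant.
starts: [0, 5, 8, 8, 10, 11, 11, 13, 13, 13, 14, 15, 18, 21]
ends:   [3, 10, 10, 12, 14, 14, 15, 15, 16, 17, 17, 19, 23, 23]
s0→1 e3→0 s5→1 s8→2 s8→3 e10→2 e10→1 s10→2 s11→3 s11→4 e12→3 s13→4 s13→5 s13→6  — peak 6.

6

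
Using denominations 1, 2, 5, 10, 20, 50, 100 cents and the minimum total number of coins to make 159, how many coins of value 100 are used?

Greedy: take as many of the largest coin as possible, then repeat with the remainder.
159 = 1×100 + 1×50 + 1×5 + 2×2
Count of 100: 1

1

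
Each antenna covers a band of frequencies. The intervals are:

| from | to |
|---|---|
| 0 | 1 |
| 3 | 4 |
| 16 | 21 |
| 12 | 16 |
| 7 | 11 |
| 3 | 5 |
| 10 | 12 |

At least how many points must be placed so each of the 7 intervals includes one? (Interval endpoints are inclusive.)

Sort by right endpoint; whenever an interval is uncovered, place a point at its right end.
By right end: [0,1]  [3,4]  [3,5]  [7,11]  [10,12]  [12,16]  [16,21]
[0,1] uncovered → point at 1; [3,4] uncovered → point at 4; [7,11] uncovered → point at 11; [12,16] uncovered → point at 16.
Points: 1, 4, 11, 16 (4 total).

4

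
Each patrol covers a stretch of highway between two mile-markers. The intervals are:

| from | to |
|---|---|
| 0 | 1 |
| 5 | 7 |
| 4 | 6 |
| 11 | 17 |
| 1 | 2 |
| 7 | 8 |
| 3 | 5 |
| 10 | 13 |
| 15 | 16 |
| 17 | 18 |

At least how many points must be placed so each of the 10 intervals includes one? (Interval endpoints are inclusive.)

Sort by right endpoint; whenever an interval is uncovered, place a point at its right end.
Sorted: [0,1] [1,2] [3,5] [4,6] [5,7] [7,8] [10,13] [15,16] [11,17] [17,18]
{[0,1],[1,2]} hit by 1; {[3,5],[4,6],[5,7]} hit by 5; {[7,8]} hit by 8; {[10,13]} hit by 13; {[15,16],[11,17]} hit by 16; {[17,18]} hit by 18.
Points: 1, 5, 8, 13, 16, 18 (6 total).

6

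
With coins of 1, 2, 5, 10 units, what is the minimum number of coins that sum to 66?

Use the largest denomination that fits, subtract, and repeat.
66 = 6×10 + 1×5 + 1×1
Total coins = 6 + 1 + 1 = 8

8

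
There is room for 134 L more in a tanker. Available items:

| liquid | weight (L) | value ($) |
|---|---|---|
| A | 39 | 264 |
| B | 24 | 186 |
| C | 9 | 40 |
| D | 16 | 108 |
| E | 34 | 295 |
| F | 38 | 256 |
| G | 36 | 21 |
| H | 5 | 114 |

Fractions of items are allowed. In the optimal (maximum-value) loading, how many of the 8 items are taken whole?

5

Ratios (sorted): H 22.80, E 8.68, B 7.75, A 6.77, D 6.75, F 6.74, C 4.44, G 0.58
take H (5 @ 114); take E (34 @ 295); take B (24 @ 186); take A (39 @ 264); take D (16 @ 108); take 16/38 of F → 107.79. Capacity used 134/134.
5 item(s) taken whole; one partial (take 16/38 of F).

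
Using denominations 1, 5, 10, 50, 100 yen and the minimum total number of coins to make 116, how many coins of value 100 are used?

1

116 = 1×100 + 1×10 + 1×5 + 1×1
Count of 100: 1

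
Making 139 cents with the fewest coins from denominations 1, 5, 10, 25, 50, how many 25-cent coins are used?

1

139 − 2×50→39 − 1×25→14 − 1×10→4 − 4×1→0
Count of 25: 1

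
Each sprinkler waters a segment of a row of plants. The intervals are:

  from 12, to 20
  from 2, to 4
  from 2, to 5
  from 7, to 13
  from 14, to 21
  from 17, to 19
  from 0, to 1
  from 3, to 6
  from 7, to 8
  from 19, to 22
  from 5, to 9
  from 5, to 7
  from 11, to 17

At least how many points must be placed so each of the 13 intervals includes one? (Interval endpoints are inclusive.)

5

Sorted: [0,1] [2,4] [2,5] [3,6] [5,7] [7,8] [5,9] [7,13] [11,17] [17,19] [12,20] [14,21] [19,22]
{[0,1]} hit by 1; {[2,4],[2,5],[3,6]} hit by 4; {[5,7],[7,8],[5,9],[7,13]} hit by 7; {[11,17],[17,19],[12,20],[14,21]} hit by 17; {[19,22]} hit by 22.
Points: 1, 4, 7, 17, 22 (5 total).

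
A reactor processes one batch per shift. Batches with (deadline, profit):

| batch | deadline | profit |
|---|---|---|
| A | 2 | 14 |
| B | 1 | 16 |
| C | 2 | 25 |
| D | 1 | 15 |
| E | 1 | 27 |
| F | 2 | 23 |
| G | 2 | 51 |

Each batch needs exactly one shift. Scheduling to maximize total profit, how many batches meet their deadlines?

2

Profit order: G=51 E=27 C=25 F=23 B=16 D=15 A=14
Assign: G→slot 2, E→slot 1, C skipped, F skipped, B skipped, D skipped, A skipped.
Slots: [1:E] [2:G]
2 of 7 scheduled.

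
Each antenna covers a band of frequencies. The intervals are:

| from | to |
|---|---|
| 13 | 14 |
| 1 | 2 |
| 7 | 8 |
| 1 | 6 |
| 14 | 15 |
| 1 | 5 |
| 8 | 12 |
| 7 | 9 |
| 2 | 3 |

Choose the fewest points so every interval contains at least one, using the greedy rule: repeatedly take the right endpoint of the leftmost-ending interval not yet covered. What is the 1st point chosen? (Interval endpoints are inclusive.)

Sorted: [1,2] [2,3] [1,5] [1,6] [7,8] [7,9] [8,12] [13,14] [14,15]
{[1,2],[2,3],[1,5],[1,6]} hit by 2; {[7,8],[7,9],[8,12]} hit by 8; {[13,14],[14,15]} hit by 14.
Points: 2, 8, 14 (3 total).

2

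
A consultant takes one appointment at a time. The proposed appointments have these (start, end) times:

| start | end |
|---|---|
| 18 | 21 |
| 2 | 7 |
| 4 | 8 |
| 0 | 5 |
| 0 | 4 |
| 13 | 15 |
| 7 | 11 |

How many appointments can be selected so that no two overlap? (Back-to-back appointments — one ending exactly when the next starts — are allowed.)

By end time: (0,4), (0,5), (2,7), (4,8), (7,11), (13,15), (18,21).
Pick (0,4); next start ≥ 4 → (4,8); next start ≥ 8 → (13,15); next start ≥ 15 → (18,21).
Selected 4 appointments.

4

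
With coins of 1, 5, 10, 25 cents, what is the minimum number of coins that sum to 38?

5

Greedy: take as many of the largest coin as possible, then repeat with the remainder.
38 − 1×25→13 − 1×10→3 − 3×1→0
Total coins = 1 + 1 + 3 = 5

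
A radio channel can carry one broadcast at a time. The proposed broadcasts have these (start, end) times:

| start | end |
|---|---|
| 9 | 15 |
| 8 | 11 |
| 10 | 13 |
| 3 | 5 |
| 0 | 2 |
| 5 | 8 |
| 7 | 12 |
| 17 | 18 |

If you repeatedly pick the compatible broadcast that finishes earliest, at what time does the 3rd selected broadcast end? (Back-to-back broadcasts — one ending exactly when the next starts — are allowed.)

Greedy by earliest finish: after sorting by end time, pick each interval compatible with the last pick.
By end time: (0,2), (3,5), (5,8), (8,11), (7,12), (10,13), (9,15), (17,18).
Pick (0,2); next start ≥ 2 → (3,5); next start ≥ 5 → (5,8); next start ≥ 8 → (8,11); next start ≥ 11 → (17,18).
Selected: (0,2) (3,5) (5,8) (8,11) (17,18)

8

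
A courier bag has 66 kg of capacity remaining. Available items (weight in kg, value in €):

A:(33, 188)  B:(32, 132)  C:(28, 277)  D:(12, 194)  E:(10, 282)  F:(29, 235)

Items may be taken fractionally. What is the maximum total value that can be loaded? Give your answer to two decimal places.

Greedy by value/weight ratio, highest first.
Ratios (sorted): E 28.20, D 16.17, C 9.89, F 8.10, A 5.70, B 4.12
take E (10 @ 282); take D (12 @ 194); take C (28 @ 277); take 16/29 of F → 129.66. Capacity used 66/66.
Total value = 882.66

882.66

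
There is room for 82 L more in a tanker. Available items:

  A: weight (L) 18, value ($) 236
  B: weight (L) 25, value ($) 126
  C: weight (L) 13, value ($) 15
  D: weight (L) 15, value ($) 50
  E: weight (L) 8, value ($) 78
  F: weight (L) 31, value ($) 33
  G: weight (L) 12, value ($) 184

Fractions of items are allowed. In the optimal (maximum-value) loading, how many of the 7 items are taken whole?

5

Order: G (184/12=15.33) > A (236/18=13.11) > E (78/8=9.75) > B (126/25=5.04) > D (50/15=3.33) > C (15/13=1.15) > F (33/31=1.06)
Fill: take G (12 @ 184) → take A (18 @ 236) → take E (8 @ 78) → take B (25 @ 126) → take D (15 @ 50) → take 4/13 of C → 4.62; 82/82 used.
5 item(s) taken whole; one partial (take 4/13 of C).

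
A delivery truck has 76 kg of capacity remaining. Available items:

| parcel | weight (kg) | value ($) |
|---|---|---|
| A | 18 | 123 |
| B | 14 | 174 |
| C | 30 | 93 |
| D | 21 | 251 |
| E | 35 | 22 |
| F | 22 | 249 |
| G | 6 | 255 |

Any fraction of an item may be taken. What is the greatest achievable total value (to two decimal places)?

1017.83

Sort by value per unit weight and fill in that order.
Order: G (255/6=42.50) > B (174/14=12.43) > D (251/21=11.95) > F (249/22=11.32) > A (123/18=6.83) > C (93/30=3.10) > E (22/35=0.63)
Fill: take G (6 @ 255) → take B (14 @ 174) → take D (21 @ 251) → take F (22 @ 249) → take 13/18 of A → 88.83; 76/76 used.
Total value = 1017.83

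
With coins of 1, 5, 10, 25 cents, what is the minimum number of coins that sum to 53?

53 = 2×25 + 3×1
Total coins = 2 + 3 = 5

5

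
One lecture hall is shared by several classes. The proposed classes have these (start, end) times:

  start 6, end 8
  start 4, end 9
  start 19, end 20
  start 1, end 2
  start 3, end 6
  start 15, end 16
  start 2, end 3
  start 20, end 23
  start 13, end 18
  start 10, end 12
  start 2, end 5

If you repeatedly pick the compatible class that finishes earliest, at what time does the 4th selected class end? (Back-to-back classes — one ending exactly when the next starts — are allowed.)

Sorted by end: (1,2)  (2,3)  (2,5)  (3,6)  (6,8)  (4,9)  (10,12)  (15,16)  (13,18)  (19,20)  (20,23)
take (1,2); take (2,3); skip (2,5); take (3,6); take (6,8); skip (4,9); take (10,12); take (15,16); take (19,20); take (20,23).
Selected: (1,2) (2,3) (3,6) (6,8) (10,12) (15,16) (19,20) (20,23)

8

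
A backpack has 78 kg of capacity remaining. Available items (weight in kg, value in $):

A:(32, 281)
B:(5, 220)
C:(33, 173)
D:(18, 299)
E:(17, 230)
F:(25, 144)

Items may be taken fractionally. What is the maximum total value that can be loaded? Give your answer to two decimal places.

Order: B (220/5=44.00) > D (299/18=16.61) > E (230/17=13.53) > A (281/32=8.78) > F (144/25=5.76) > C (173/33=5.24)
Fill: take B (5 @ 220) → take D (18 @ 299) → take E (17 @ 230) → take A (32 @ 281) → take 6/25 of F → 34.56; 78/78 used.
Total value = 1064.56

1064.56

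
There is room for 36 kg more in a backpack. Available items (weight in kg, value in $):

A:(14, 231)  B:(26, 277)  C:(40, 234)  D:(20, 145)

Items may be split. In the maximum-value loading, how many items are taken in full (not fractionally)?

1

Greedy by value/weight ratio, highest first.
Ratios (sorted): A 16.50, B 10.65, D 7.25, C 5.85
take A (14 @ 231); take 22/26 of B → 234.38. Capacity used 36/36.
1 item(s) taken whole; one partial (take 22/26 of B).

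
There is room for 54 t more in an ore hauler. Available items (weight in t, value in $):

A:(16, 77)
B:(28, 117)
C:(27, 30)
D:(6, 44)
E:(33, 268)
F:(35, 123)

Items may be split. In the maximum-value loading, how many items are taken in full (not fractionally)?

Greedy by value/weight ratio, highest first.
Order: E (268/33=8.12) > D (44/6=7.33) > A (77/16=4.81) > B (117/28=4.18) > F (123/35=3.51) > C (30/27=1.11)
Fill: take E (33 @ 268) → take D (6 @ 44) → take 15/16 of A → 72.19; 54/54 used.
2 item(s) taken whole; one partial (take 15/16 of A).

2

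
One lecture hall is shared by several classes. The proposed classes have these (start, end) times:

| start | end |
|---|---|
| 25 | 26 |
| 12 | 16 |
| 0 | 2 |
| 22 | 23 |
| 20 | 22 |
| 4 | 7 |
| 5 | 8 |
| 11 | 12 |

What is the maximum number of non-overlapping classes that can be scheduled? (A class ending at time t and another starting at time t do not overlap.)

Order by finish time; keep every interval that doesn't clash with the previous kept one.
Sorted by end: (0,2)  (4,7)  (5,8)  (11,12)  (12,16)  (20,22)  (22,23)  (25,26)
take (0,2); take (4,7); take (11,12); take (12,16); take (20,22); take (22,23); take (25,26).
Selected 7 classes.

7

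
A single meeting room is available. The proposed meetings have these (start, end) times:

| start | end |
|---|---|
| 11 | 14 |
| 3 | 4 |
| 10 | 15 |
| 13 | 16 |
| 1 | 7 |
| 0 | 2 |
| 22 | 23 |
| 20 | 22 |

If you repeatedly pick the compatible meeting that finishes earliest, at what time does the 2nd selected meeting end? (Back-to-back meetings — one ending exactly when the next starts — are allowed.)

By end time: (0,2), (3,4), (1,7), (11,14), (10,15), (13,16), (20,22), (22,23).
Pick (0,2); next start ≥ 2 → (3,4); next start ≥ 4 → (11,14); next start ≥ 14 → (20,22); next start ≥ 22 → (22,23).
Selected: (0,2) (3,4) (11,14) (20,22) (22,23)

4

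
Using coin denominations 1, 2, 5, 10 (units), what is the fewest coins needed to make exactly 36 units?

5

36 = 3×10 + 1×5 + 1×1
Total coins = 3 + 1 + 1 = 5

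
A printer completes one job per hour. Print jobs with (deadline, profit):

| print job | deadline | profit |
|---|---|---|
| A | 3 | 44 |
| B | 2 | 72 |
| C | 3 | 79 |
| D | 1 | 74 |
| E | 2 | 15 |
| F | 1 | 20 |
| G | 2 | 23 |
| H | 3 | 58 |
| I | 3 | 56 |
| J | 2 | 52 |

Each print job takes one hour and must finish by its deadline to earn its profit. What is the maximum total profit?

225

Profit order: C=79 D=74 B=72 H=58 I=56 J=52 A=44 G=23 F=20 E=15
Assign: C→slot 3, D→slot 1, B→slot 2, H skipped, I skipped, J skipped, A skipped, G skipped, F skipped, E skipped.
Slots: [1:D] [2:B] [3:C]
Profit = 74 + 72 + 79 = 225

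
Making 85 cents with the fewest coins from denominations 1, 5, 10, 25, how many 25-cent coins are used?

85 = 3×25 + 1×10
Count of 25: 3

3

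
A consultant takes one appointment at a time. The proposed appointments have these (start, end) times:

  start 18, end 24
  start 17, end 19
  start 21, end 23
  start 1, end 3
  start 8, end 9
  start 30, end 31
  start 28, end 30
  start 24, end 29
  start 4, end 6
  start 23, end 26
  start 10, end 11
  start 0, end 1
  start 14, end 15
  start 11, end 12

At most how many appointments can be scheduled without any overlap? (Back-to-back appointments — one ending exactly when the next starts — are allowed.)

Order by finish time; keep every interval that doesn't clash with the previous kept one.
Sorted by end: (0,1)  (1,3)  (4,6)  (8,9)  (10,11)  (11,12)  (14,15)  (17,19)  (21,23)  (18,24)  (23,26)  (24,29)  (28,30)  (30,31)
take (0,1); take (1,3); take (4,6); take (8,9); take (10,11); take (11,12); take (14,15); take (17,19); take (21,23); skip (18,24); take (23,26); take (28,30); take (30,31).
Selected 12 appointments.

12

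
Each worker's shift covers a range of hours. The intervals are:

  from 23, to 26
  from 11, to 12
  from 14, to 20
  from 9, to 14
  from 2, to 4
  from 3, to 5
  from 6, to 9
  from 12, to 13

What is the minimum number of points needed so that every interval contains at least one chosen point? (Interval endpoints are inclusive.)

Sorted: [2,4] [3,5] [6,9] [11,12] [12,13] [9,14] [14,20] [23,26]
{[2,4],[3,5]} hit by 4; {[6,9]} hit by 9; {[11,12],[12,13],[9,14]} hit by 12; {[14,20]} hit by 20; {[23,26]} hit by 26.
Points: 4, 9, 12, 20, 26 (5 total).

5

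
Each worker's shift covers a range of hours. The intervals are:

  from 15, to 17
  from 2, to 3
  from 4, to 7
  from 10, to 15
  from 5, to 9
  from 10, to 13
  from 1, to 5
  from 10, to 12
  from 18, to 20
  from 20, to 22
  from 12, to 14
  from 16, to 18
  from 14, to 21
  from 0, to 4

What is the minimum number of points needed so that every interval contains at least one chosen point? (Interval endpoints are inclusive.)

By right end: [2,3]  [0,4]  [1,5]  [4,7]  [5,9]  [10,12]  [10,13]  [12,14]  [10,15]  [15,17]  [16,18]  [18,20]  [14,21]  [20,22]
[2,3] uncovered → point at 3; [4,7] uncovered → point at 7; [10,12] uncovered → point at 12; [15,17] uncovered → point at 17; [18,20] uncovered → point at 20.
Points: 3, 7, 12, 17, 20 (5 total).

5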